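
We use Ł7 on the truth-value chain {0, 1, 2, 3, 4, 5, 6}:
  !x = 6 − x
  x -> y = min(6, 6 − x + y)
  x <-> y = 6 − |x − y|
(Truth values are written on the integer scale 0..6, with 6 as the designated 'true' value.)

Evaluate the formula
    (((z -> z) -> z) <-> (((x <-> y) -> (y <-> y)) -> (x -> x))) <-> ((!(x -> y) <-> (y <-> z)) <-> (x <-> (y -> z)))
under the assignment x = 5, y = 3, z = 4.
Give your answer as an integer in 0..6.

6

z -> z = 4 -> 4 = 6
(z -> z) -> z = 6 -> 4 = 4
x <-> y = 5 <-> 3 = 4
y <-> y = 3 <-> 3 = 6
(x <-> y) -> (y <-> y) = 4 -> 6 = 6
x -> x = 5 -> 5 = 6
((x <-> y) -> (y <-> y)) -> (x -> x) = 6 -> 6 = 6
((z -> z) -> z) <-> (((x <-> y) -> (y <-> y)) -> (x -> x)) = 4 <-> 6 = 4
x -> y = 5 -> 3 = 4
!(x -> y) = !4 = 2
y <-> z = 3 <-> 4 = 5
!(x -> y) <-> (y <-> z) = 2 <-> 5 = 3
y -> z = 3 -> 4 = 6
x <-> (y -> z) = 5 <-> 6 = 5
(!(x -> y) <-> (y <-> z)) <-> (x <-> (y -> z)) = 3 <-> 5 = 4
(((z -> z) -> z) <-> (((x <-> y) -> (y <-> y)) -> (x -> x))) <-> ((!(x -> y) <-> (y <-> z)) <-> (x <-> (y -> z))) = 4 <-> 4 = 6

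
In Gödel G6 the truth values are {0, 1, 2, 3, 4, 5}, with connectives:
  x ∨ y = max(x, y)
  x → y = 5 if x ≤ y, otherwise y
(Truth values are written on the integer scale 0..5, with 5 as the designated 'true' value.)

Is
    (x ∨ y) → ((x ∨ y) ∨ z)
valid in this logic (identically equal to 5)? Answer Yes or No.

Yes

At x = 0, y = 3, z = 2, for instance:
x ∨ y = 0 ∨ 3 = 3
(x ∨ y) ∨ z = 3 ∨ 2 = 3
(x ∨ y) → ((x ∨ y) ∨ z) = 3 → 3 = 5
and checking the remaining 215 assignments likewise gives ≥ 5 in every case.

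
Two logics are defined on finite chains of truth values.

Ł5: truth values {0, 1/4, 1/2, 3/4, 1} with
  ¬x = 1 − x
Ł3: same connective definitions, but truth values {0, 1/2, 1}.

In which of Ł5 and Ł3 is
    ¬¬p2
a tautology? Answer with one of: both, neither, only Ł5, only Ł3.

neither

In Ł5: at p2 = 0 the value is 0 — not a tautology.
In Ł3: at p2 = 0 the value is 0 — not a tautology.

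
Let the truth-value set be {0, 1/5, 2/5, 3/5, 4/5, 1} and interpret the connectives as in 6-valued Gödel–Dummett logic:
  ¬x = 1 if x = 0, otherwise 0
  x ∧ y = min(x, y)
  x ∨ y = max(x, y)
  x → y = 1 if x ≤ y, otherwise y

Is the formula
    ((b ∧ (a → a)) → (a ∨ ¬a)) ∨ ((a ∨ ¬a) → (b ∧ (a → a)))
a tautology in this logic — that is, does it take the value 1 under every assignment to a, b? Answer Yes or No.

At a = 0, b = 2/5, for instance:
a → a = 0 → 0 = 1
b ∧ (a → a) = 2/5 ∧ 1 = 2/5
¬a = ¬0 = 1
a ∨ ¬a = 0 ∨ 1 = 1
(b ∧ (a → a)) → (a ∨ ¬a) = 2/5 → 1 = 1
(a ∨ ¬a) → (b ∧ (a → a)) = 1 → 2/5 = 2/5
((b ∧ (a → a)) → (a ∨ ¬a)) ∨ ((a ∨ ¬a) → (b ∧ (a → a))) = 1 ∨ 2/5 = 1
and checking the remaining 35 assignments likewise gives ≥ 1 in every case.

Yes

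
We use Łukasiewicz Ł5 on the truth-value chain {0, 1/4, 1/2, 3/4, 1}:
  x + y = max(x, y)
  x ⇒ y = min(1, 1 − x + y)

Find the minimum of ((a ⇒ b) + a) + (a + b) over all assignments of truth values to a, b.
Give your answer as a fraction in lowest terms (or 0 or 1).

Take a = 1/2, b = 0:
a ⇒ b = 1/2 ⇒ 0 = 1/2
(a ⇒ b) + a = 1/2 + 1/2 = 1/2
a + b = 1/2 + 0 = 1/2
((a ⇒ b) + a) + (a + b) = 1/2 + 1/2 = 1/2
No assignment yields a value below 1/2, so this is the minimum.

1/2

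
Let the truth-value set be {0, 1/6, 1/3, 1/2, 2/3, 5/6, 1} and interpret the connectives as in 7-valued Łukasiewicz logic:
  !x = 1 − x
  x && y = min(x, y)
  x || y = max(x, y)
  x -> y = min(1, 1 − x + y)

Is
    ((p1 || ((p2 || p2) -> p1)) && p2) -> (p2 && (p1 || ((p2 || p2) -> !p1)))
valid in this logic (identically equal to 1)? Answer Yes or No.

Counterexample: take p1 = 2/3, p2 = 5/6.
p2 || p2 = 5/6 || 5/6 = 5/6
(p2 || p2) -> p1 = 5/6 -> 2/3 = 5/6
p1 || ((p2 || p2) -> p1) = 2/3 || 5/6 = 5/6
(p1 || ((p2 || p2) -> p1)) && p2 = 5/6 && 5/6 = 5/6
p2 || p2 = 5/6 || 5/6 = 5/6
!p1 = !2/3 = 1/3
(p2 || p2) -> !p1 = 5/6 -> 1/3 = 1/2
p1 || ((p2 || p2) -> !p1) = 2/3 || 1/2 = 2/3
p2 && (p1 || ((p2 || p2) -> !p1)) = 5/6 && 2/3 = 2/3
((p1 || ((p2 || p2) -> p1)) && p2) -> (p2 && (p1 || ((p2 || p2) -> !p1))) = 5/6 -> 2/3 = 5/6
This gives 5/6 ≠ 1.

No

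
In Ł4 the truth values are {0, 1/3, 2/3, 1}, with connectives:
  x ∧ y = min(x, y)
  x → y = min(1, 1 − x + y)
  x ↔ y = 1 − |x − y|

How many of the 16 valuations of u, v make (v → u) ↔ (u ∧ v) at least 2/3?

u = 0, v = 0 ↦ 0  <
u = 0, v = 1/3 ↦ 1/3  <
u = 0, v = 2/3 ↦ 2/3  ≥
u = 0, v = 1 ↦ 1  ≥
u = 1/3, v = 0 ↦ 0  <
u = 1/3, v = 1/3 ↦ 1/3  <
u = 1/3, v = 2/3 ↦ 2/3  ≥
u = 1/3, v = 1 ↦ 1  ≥
u = 2/3, v = 0 ↦ 0  <
u = 2/3, v = 1/3 ↦ 1/3  <
u = 2/3, v = 2/3 ↦ 2/3  ≥
u = 2/3, v = 1 ↦ 1  ≥
u = 1, v = 0 ↦ 0  <
u = 1, v = 1/3 ↦ 1/3  <
u = 1, v = 2/3 ↦ 2/3  ≥
u = 1, v = 1 ↦ 1  ≥
So 8 of the 16 assignments meet the threshold.

8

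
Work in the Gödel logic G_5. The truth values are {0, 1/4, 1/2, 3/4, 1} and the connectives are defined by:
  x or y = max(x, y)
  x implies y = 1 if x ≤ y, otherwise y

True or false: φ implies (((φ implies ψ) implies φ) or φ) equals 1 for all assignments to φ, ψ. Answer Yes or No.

Yes

At φ = 1/4, ψ = 1, for instance:
φ implies ψ = 1/4 implies 1 = 1
(φ implies ψ) implies φ = 1 implies 1/4 = 1/4
((φ implies ψ) implies φ) or φ = 1/4 or 1/4 = 1/4
φ implies (((φ implies ψ) implies φ) or φ) = 1/4 implies 1/4 = 1
and checking the remaining 24 assignments likewise gives ≥ 1 in every case.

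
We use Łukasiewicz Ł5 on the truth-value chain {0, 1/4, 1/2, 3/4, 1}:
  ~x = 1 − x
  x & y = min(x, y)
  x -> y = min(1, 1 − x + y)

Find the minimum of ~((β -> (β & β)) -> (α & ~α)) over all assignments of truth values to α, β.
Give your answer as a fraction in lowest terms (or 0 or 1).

1/2

Take α = 1/2, β = 0:
β & β = 0 & 0 = 0
β -> (β & β) = 0 -> 0 = 1
~α = ~1/2 = 1/2
α & ~α = 1/2 & 1/2 = 1/2
(β -> (β & β)) -> (α & ~α) = 1 -> 1/2 = 1/2
~((β -> (β & β)) -> (α & ~α)) = ~1/2 = 1/2
No assignment yields a value below 1/2, so this is the minimum.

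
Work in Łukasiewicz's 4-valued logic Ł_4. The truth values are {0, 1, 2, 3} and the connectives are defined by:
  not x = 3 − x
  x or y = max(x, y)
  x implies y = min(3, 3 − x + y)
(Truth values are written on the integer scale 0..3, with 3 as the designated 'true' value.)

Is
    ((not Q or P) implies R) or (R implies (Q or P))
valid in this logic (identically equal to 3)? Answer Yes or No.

Counterexample: take P = 0, Q = 0, R = 1.
not Q = not 0 = 3
not Q or P = 3 or 0 = 3
(not Q or P) implies R = 3 implies 1 = 1
Q or P = 0 or 0 = 0
R implies (Q or P) = 1 implies 0 = 2
((not Q or P) implies R) or (R implies (Q or P)) = 1 or 2 = 2
This gives 2 ≠ 3.

No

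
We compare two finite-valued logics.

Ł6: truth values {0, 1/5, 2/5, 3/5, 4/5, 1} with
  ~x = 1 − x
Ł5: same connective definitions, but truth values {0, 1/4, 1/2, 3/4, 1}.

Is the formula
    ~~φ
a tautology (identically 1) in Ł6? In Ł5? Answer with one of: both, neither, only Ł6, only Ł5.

In Ł6: at φ = 0 the value is 0 — not a tautology.
In Ł5: at φ = 0 the value is 0 — not a tautology.

neither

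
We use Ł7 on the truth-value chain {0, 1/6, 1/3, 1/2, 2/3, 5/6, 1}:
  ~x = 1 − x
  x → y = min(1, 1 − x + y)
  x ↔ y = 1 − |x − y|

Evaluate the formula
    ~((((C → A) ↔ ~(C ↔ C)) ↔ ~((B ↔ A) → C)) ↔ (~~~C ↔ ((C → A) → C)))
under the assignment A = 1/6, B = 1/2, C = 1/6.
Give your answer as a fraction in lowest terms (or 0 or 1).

C → A = 1/6 → 1/6 = 1
C ↔ C = 1/6 ↔ 1/6 = 1
~(C ↔ C) = ~1 = 0
(C → A) ↔ ~(C ↔ C) = 1 ↔ 0 = 0
B ↔ A = 1/2 ↔ 1/6 = 2/3
(B ↔ A) → C = 2/3 → 1/6 = 1/2
~((B ↔ A) → C) = ~1/2 = 1/2
((C → A) ↔ ~(C ↔ C)) ↔ ~((B ↔ A) → C) = 0 ↔ 1/2 = 1/2
~C = ~1/6 = 5/6
~~C = ~5/6 = 1/6
~~~C = ~1/6 = 5/6
C → A = 1/6 → 1/6 = 1
(C → A) → C = 1 → 1/6 = 1/6
~~~C ↔ ((C → A) → C) = 5/6 ↔ 1/6 = 1/3
(((C → A) ↔ ~(C ↔ C)) ↔ ~((B ↔ A) → C)) ↔ (~~~C ↔ ((C → A) → C)) = 1/2 ↔ 1/3 = 5/6
~((((C → A) ↔ ~(C ↔ C)) ↔ ~((B ↔ A) → C)) ↔ (~~~C ↔ ((C → A) → C))) = ~5/6 = 1/6

1/6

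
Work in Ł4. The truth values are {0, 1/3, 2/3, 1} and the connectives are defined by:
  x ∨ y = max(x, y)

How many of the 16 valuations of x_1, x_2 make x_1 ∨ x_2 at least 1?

7

x_1 = 0, x_2 = 0 ↦ 0  <
x_1 = 0, x_2 = 1/3 ↦ 1/3  <
x_1 = 0, x_2 = 2/3 ↦ 2/3  <
x_1 = 0, x_2 = 1 ↦ 1  ≥
x_1 = 1/3, x_2 = 0 ↦ 1/3  <
x_1 = 1/3, x_2 = 1/3 ↦ 1/3  <
x_1 = 1/3, x_2 = 2/3 ↦ 2/3  <
x_1 = 1/3, x_2 = 1 ↦ 1  ≥
x_1 = 2/3, x_2 = 0 ↦ 2/3  <
x_1 = 2/3, x_2 = 1/3 ↦ 2/3  <
x_1 = 2/3, x_2 = 2/3 ↦ 2/3  <
x_1 = 2/3, x_2 = 1 ↦ 1  ≥
x_1 = 1, x_2 = 0 ↦ 1  ≥
x_1 = 1, x_2 = 1/3 ↦ 1  ≥
x_1 = 1, x_2 = 2/3 ↦ 1  ≥
x_1 = 1, x_2 = 1 ↦ 1  ≥
So 7 of the 16 assignments meet the threshold.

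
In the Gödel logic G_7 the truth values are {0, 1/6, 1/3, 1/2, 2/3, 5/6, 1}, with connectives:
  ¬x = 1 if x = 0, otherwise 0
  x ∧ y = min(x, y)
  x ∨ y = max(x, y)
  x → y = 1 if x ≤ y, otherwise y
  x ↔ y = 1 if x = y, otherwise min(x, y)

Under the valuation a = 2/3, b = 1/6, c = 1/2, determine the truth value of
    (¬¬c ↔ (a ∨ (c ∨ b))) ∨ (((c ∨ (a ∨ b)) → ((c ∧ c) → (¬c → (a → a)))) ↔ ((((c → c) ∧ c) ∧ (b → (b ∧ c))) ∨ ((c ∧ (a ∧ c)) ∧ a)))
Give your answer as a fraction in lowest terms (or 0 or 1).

2/3

¬c = ¬1/2 = 0
¬¬c = ¬0 = 1
c ∨ b = 1/2 ∨ 1/6 = 1/2
a ∨ (c ∨ b) = 2/3 ∨ 1/2 = 2/3
¬¬c ↔ (a ∨ (c ∨ b)) = 1 ↔ 2/3 = 2/3
a ∨ b = 2/3 ∨ 1/6 = 2/3
c ∨ (a ∨ b) = 1/2 ∨ 2/3 = 2/3
c ∧ c = 1/2 ∧ 1/2 = 1/2
¬c = ¬1/2 = 0
a → a = 2/3 → 2/3 = 1
¬c → (a → a) = 0 → 1 = 1
(c ∧ c) → (¬c → (a → a)) = 1/2 → 1 = 1
(c ∨ (a ∨ b)) → ((c ∧ c) → (¬c → (a → a))) = 2/3 → 1 = 1
c → c = 1/2 → 1/2 = 1
(c → c) ∧ c = 1 ∧ 1/2 = 1/2
b ∧ c = 1/6 ∧ 1/2 = 1/6
b → (b ∧ c) = 1/6 → 1/6 = 1
((c → c) ∧ c) ∧ (b → (b ∧ c)) = 1/2 ∧ 1 = 1/2
a ∧ c = 2/3 ∧ 1/2 = 1/2
c ∧ (a ∧ c) = 1/2 ∧ 1/2 = 1/2
(c ∧ (a ∧ c)) ∧ a = 1/2 ∧ 2/3 = 1/2
(((c → c) ∧ c) ∧ (b → (b ∧ c))) ∨ ((c ∧ (a ∧ c)) ∧ a) = 1/2 ∨ 1/2 = 1/2
((c ∨ (a ∨ b)) → ((c ∧ c) → (¬c → (a → a)))) ↔ ((((c → c) ∧ c) ∧ (b → (b ∧ c))) ∨ ((c ∧ (a ∧ c)) ∧ a)) = 1 ↔ 1/2 = 1/2
(¬¬c ↔ (a ∨ (c ∨ b))) ∨ (((c ∨ (a ∨ b)) → ((c ∧ c) → (¬c → (a → a)))) ↔ ((((c → c) ∧ c) ∧ (b → (b ∧ c))) ∨ ((c ∧ (a ∧ c)) ∧ a))) = 2/3 ∨ 1/2 = 2/3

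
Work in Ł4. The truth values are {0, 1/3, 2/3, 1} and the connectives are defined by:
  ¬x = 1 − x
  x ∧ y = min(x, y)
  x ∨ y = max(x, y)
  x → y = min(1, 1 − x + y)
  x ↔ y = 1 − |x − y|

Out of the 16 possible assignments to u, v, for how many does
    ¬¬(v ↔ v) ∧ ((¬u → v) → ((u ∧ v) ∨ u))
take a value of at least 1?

u = 0, v = 0 ↦ 1  ≥
u = 0, v = 1/3 ↦ 2/3  <
u = 0, v = 2/3 ↦ 1/3  <
u = 0, v = 1 ↦ 0  <
u = 1/3, v = 0 ↦ 1  ≥
u = 1/3, v = 1/3 ↦ 2/3  <
u = 1/3, v = 2/3 ↦ 1/3  <
u = 1/3, v = 1 ↦ 1/3  <
u = 2/3, v = 0 ↦ 1  ≥
u = 2/3, v = 1/3 ↦ 2/3  <
u = 2/3, v = 2/3 ↦ 2/3  <
u = 2/3, v = 1 ↦ 2/3  <
u = 1, v = 0 ↦ 1  ≥
u = 1, v = 1/3 ↦ 1  ≥
u = 1, v = 2/3 ↦ 1  ≥
u = 1, v = 1 ↦ 1  ≥
So 7 of the 16 assignments meet the threshold.

7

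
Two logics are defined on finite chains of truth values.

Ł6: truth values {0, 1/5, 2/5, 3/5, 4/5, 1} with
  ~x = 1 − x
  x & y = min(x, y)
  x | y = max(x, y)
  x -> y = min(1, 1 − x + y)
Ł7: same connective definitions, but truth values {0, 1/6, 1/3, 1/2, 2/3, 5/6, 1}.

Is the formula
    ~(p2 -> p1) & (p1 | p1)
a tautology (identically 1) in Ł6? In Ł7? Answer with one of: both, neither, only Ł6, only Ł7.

neither

In Ł6: at p1 = 0, p2 = 0 the value is 0 — not a tautology.
In Ł7: at p1 = 0, p2 = 0 the value is 0 — not a tautology.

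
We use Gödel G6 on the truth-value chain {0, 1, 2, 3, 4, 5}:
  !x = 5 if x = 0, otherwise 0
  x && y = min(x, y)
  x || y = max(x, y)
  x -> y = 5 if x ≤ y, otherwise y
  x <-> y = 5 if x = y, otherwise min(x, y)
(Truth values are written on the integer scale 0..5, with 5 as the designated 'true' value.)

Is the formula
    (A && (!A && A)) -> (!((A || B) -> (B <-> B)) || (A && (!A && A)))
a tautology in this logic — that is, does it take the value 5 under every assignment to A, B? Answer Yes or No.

At A = 3, B = 4, for instance:
!A = !3 = 0
!A && A = 0 && 3 = 0
A && (!A && A) = 3 && 0 = 0
A || B = 3 || 4 = 4
B <-> B = 4 <-> 4 = 5
(A || B) -> (B <-> B) = 4 -> 5 = 5
!((A || B) -> (B <-> B)) = !5 = 0
!((A || B) -> (B <-> B)) || (A && (!A && A)) = 0 || 0 = 0
(A && (!A && A)) -> (!((A || B) -> (B <-> B)) || (A && (!A && A))) = 0 -> 0 = 5
and checking the remaining 35 assignments likewise gives ≥ 5 in every case.

Yes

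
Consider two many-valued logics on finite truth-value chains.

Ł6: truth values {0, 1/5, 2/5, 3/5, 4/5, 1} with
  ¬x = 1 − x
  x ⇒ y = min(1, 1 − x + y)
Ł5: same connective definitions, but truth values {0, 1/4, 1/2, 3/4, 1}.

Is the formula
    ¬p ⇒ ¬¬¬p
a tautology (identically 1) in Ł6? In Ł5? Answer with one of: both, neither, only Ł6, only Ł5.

both

In Ł6: every assignment gives 1 — tautology.
In Ł5: every assignment gives 1 — tautology.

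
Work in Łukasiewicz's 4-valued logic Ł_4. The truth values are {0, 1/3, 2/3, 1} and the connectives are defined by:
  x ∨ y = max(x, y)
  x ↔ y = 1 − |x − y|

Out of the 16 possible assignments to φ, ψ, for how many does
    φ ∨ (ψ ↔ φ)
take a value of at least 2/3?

13

φ = 0, ψ = 0 ↦ 1  ≥
φ = 0, ψ = 1/3 ↦ 2/3  ≥
φ = 0, ψ = 2/3 ↦ 1/3  <
φ = 0, ψ = 1 ↦ 0  <
φ = 1/3, ψ = 0 ↦ 2/3  ≥
φ = 1/3, ψ = 1/3 ↦ 1  ≥
φ = 1/3, ψ = 2/3 ↦ 2/3  ≥
φ = 1/3, ψ = 1 ↦ 1/3  <
φ = 2/3, ψ = 0 ↦ 2/3  ≥
φ = 2/3, ψ = 1/3 ↦ 2/3  ≥
φ = 2/3, ψ = 2/3 ↦ 1  ≥
φ = 2/3, ψ = 1 ↦ 2/3  ≥
φ = 1, ψ = 0 ↦ 1  ≥
φ = 1, ψ = 1/3 ↦ 1  ≥
φ = 1, ψ = 2/3 ↦ 1  ≥
φ = 1, ψ = 1 ↦ 1  ≥
So 13 of the 16 assignments meet the threshold.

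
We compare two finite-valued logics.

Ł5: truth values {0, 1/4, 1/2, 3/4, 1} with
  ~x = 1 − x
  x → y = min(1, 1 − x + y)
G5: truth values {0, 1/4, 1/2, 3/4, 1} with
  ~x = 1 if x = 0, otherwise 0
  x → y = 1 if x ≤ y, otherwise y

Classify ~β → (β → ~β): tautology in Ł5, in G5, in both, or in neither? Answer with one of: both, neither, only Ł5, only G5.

both

In Ł5: every assignment gives 1 — tautology.
In G5: every assignment gives 1 — tautology.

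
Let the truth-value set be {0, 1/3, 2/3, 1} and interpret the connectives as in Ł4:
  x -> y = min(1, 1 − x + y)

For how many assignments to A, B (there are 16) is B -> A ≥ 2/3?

13

A = 0, B = 0 ↦ 1  ≥
A = 0, B = 1/3 ↦ 2/3  ≥
A = 0, B = 2/3 ↦ 1/3  <
A = 0, B = 1 ↦ 0  <
A = 1/3, B = 0 ↦ 1  ≥
A = 1/3, B = 1/3 ↦ 1  ≥
A = 1/3, B = 2/3 ↦ 2/3  ≥
A = 1/3, B = 1 ↦ 1/3  <
A = 2/3, B = 0 ↦ 1  ≥
A = 2/3, B = 1/3 ↦ 1  ≥
A = 2/3, B = 2/3 ↦ 1  ≥
A = 2/3, B = 1 ↦ 2/3  ≥
A = 1, B = 0 ↦ 1  ≥
A = 1, B = 1/3 ↦ 1  ≥
A = 1, B = 2/3 ↦ 1  ≥
A = 1, B = 1 ↦ 1  ≥
So 13 of the 16 assignments meet the threshold.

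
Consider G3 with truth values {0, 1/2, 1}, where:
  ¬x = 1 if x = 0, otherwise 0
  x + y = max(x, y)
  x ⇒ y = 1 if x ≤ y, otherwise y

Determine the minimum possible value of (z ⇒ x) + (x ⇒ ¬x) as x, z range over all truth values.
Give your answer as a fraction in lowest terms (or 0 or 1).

Take x = 1/2, z = 1:
z ⇒ x = 1 ⇒ 1/2 = 1/2
¬x = ¬1/2 = 0
x ⇒ ¬x = 1/2 ⇒ 0 = 0
(z ⇒ x) + (x ⇒ ¬x) = 1/2 + 0 = 1/2
No assignment yields a value below 1/2, so this is the minimum.

1/2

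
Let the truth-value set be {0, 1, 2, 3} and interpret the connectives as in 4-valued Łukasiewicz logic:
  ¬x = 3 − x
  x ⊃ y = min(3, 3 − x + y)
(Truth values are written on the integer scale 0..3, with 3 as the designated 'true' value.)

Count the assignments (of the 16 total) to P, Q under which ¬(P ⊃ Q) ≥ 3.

P = 0, Q = 0 ↦ 0  <
P = 0, Q = 1 ↦ 0  <
P = 0, Q = 2 ↦ 0  <
P = 0, Q = 3 ↦ 0  <
P = 1, Q = 0 ↦ 1  <
P = 1, Q = 1 ↦ 0  <
P = 1, Q = 2 ↦ 0  <
P = 1, Q = 3 ↦ 0  <
P = 2, Q = 0 ↦ 2  <
P = 2, Q = 1 ↦ 1  <
P = 2, Q = 2 ↦ 0  <
P = 2, Q = 3 ↦ 0  <
P = 3, Q = 0 ↦ 3  ≥
P = 3, Q = 1 ↦ 2  <
P = 3, Q = 2 ↦ 1  <
P = 3, Q = 3 ↦ 0  <
So 1 of the 16 assignments meets the threshold.

1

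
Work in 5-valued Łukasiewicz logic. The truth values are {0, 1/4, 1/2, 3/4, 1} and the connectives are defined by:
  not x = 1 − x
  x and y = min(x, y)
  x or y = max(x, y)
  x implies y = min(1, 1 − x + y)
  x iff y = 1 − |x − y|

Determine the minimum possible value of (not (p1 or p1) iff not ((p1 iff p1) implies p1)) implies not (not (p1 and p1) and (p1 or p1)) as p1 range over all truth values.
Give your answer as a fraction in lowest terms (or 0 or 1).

Take p1 = 1/2:
p1 or p1 = 1/2 or 1/2 = 1/2
not (p1 or p1) = not 1/2 = 1/2
p1 iff p1 = 1/2 iff 1/2 = 1
(p1 iff p1) implies p1 = 1 implies 1/2 = 1/2
not ((p1 iff p1) implies p1) = not 1/2 = 1/2
not (p1 or p1) iff not ((p1 iff p1) implies p1) = 1/2 iff 1/2 = 1
p1 and p1 = 1/2 and 1/2 = 1/2
not (p1 and p1) = not 1/2 = 1/2
p1 or p1 = 1/2 or 1/2 = 1/2
not (p1 and p1) and (p1 or p1) = 1/2 and 1/2 = 1/2
not (not (p1 and p1) and (p1 or p1)) = not 1/2 = 1/2
(not (p1 or p1) iff not ((p1 iff p1) implies p1)) implies not (not (p1 and p1) and (p1 or p1)) = 1 implies 1/2 = 1/2
No assignment yields a value below 1/2, so this is the minimum.

1/2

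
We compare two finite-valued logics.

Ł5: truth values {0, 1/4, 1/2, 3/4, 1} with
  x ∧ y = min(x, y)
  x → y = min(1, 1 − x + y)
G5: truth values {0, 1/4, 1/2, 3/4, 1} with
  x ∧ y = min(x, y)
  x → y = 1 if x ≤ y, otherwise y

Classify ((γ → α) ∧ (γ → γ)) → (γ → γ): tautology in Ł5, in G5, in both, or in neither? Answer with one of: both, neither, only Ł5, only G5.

both

In Ł5: every assignment gives 1 — tautology.
In G5: every assignment gives 1 — tautology.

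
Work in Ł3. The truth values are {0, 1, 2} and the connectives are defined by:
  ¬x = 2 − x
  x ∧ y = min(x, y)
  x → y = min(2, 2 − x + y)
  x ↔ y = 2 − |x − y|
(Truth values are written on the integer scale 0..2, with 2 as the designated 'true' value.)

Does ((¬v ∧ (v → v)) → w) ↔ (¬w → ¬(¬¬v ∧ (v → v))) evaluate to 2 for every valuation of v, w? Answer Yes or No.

No

Counterexample: take v = 0, w = 0.
¬v = ¬0 = 2
v → v = 0 → 0 = 2
¬v ∧ (v → v) = 2 ∧ 2 = 2
(¬v ∧ (v → v)) → w = 2 → 0 = 0
¬w = ¬0 = 2
¬v = ¬0 = 2
¬¬v = ¬2 = 0
v → v = 0 → 0 = 2
¬¬v ∧ (v → v) = 0 ∧ 2 = 0
¬(¬¬v ∧ (v → v)) = ¬0 = 2
¬w → ¬(¬¬v ∧ (v → v)) = 2 → 2 = 2
((¬v ∧ (v → v)) → w) ↔ (¬w → ¬(¬¬v ∧ (v → v))) = 0 ↔ 2 = 0
This gives 0 ≠ 2.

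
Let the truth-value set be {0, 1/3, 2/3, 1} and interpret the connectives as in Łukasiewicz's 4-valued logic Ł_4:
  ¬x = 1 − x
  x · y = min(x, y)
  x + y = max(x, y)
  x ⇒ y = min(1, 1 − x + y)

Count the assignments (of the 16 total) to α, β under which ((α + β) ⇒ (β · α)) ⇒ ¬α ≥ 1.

9

α = 0, β = 0 ↦ 1  ≥
α = 0, β = 1/3 ↦ 1  ≥
α = 0, β = 2/3 ↦ 1  ≥
α = 0, β = 1 ↦ 1  ≥
α = 1/3, β = 0 ↦ 1  ≥
α = 1/3, β = 1/3 ↦ 2/3  <
α = 1/3, β = 2/3 ↦ 1  ≥
α = 1/3, β = 1 ↦ 1  ≥
α = 2/3, β = 0 ↦ 1  ≥
α = 2/3, β = 1/3 ↦ 2/3  <
α = 2/3, β = 2/3 ↦ 1/3  <
α = 2/3, β = 1 ↦ 2/3  <
α = 1, β = 0 ↦ 1  ≥
α = 1, β = 1/3 ↦ 2/3  <
α = 1, β = 2/3 ↦ 1/3  <
α = 1, β = 1 ↦ 0  <
So 9 of the 16 assignments meet the threshold.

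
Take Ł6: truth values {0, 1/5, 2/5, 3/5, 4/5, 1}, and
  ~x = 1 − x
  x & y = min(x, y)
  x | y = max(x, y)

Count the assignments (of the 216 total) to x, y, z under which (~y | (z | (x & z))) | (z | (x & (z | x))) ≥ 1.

91

value 1: 91 assignments (counts)
value 4/5: 61 assignments
value 3/5: 37 assignments
value 2/5: 19 assignments
value 1/5: 7 assignments
value 0: 1 assignment
So 91 of the 216 assignments meet the threshold.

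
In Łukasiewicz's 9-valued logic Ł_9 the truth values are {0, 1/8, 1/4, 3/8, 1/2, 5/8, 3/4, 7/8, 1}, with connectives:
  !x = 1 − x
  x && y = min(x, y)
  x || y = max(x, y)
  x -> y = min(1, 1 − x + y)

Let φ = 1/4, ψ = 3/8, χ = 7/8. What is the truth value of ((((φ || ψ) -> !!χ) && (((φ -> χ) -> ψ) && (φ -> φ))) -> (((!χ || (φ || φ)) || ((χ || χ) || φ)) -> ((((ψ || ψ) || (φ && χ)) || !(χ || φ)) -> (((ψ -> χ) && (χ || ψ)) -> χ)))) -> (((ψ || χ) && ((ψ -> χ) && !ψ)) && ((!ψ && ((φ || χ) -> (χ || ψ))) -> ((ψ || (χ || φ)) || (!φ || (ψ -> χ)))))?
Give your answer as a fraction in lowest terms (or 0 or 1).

5/8

φ || ψ = 1/4 || 3/8 = 3/8
!χ = !7/8 = 1/8
!!χ = !1/8 = 7/8
(φ || ψ) -> !!χ = 3/8 -> 7/8 = 1
φ -> χ = 1/4 -> 7/8 = 1
(φ -> χ) -> ψ = 1 -> 3/8 = 3/8
φ -> φ = 1/4 -> 1/4 = 1
((φ -> χ) -> ψ) && (φ -> φ) = 3/8 && 1 = 3/8
((φ || ψ) -> !!χ) && (((φ -> χ) -> ψ) && (φ -> φ)) = 1 && 3/8 = 3/8
!χ = !7/8 = 1/8
φ || φ = 1/4 || 1/4 = 1/4
!χ || (φ || φ) = 1/8 || 1/4 = 1/4
χ || χ = 7/8 || 7/8 = 7/8
(χ || χ) || φ = 7/8 || 1/4 = 7/8
(!χ || (φ || φ)) || ((χ || χ) || φ) = 1/4 || 7/8 = 7/8
ψ || ψ = 3/8 || 3/8 = 3/8
φ && χ = 1/4 && 7/8 = 1/4
(ψ || ψ) || (φ && χ) = 3/8 || 1/4 = 3/8
χ || φ = 7/8 || 1/4 = 7/8
!(χ || φ) = !7/8 = 1/8
((ψ || ψ) || (φ && χ)) || !(χ || φ) = 3/8 || 1/8 = 3/8
ψ -> χ = 3/8 -> 7/8 = 1
χ || ψ = 7/8 || 3/8 = 7/8
(ψ -> χ) && (χ || ψ) = 1 && 7/8 = 7/8
((ψ -> χ) && (χ || ψ)) -> χ = 7/8 -> 7/8 = 1
(((ψ || ψ) || (φ && χ)) || !(χ || φ)) -> (((ψ -> χ) && (χ || ψ)) -> χ) = 3/8 -> 1 = 1
((!χ || (φ || φ)) || ((χ || χ) || φ)) -> ((((ψ || ψ) || (φ && χ)) || !(χ || φ)) -> (((ψ -> χ) && (χ || ψ)) -> χ)) = 7/8 -> 1 = 1
(((φ || ψ) -> !!χ) && (((φ -> χ) -> ψ) && (φ -> φ))) -> (((!χ || (φ || φ)) || ((χ || χ) || φ)) -> ((((ψ || ψ) || (φ && χ)) || !(χ || φ)) -> (((ψ -> χ) && (χ || ψ)) -> χ))) = 3/8 -> 1 = 1
ψ || χ = 3/8 || 7/8 = 7/8
ψ -> χ = 3/8 -> 7/8 = 1
!ψ = !3/8 = 5/8
(ψ -> χ) && !ψ = 1 && 5/8 = 5/8
(ψ || χ) && ((ψ -> χ) && !ψ) = 7/8 && 5/8 = 5/8
!ψ = !3/8 = 5/8
φ || χ = 1/4 || 7/8 = 7/8
χ || ψ = 7/8 || 3/8 = 7/8
(φ || χ) -> (χ || ψ) = 7/8 -> 7/8 = 1
!ψ && ((φ || χ) -> (χ || ψ)) = 5/8 && 1 = 5/8
χ || φ = 7/8 || 1/4 = 7/8
ψ || (χ || φ) = 3/8 || 7/8 = 7/8
!φ = !1/4 = 3/4
ψ -> χ = 3/8 -> 7/8 = 1
!φ || (ψ -> χ) = 3/4 || 1 = 1
(ψ || (χ || φ)) || (!φ || (ψ -> χ)) = 7/8 || 1 = 1
(!ψ && ((φ || χ) -> (χ || ψ))) -> ((ψ || (χ || φ)) || (!φ || (ψ -> χ))) = 5/8 -> 1 = 1
((ψ || χ) && ((ψ -> χ) && !ψ)) && ((!ψ && ((φ || χ) -> (χ || ψ))) -> ((ψ || (χ || φ)) || (!φ || (ψ -> χ)))) = 5/8 && 1 = 5/8
((((φ || ψ) -> !!χ) && (((φ -> χ) -> ψ) && (φ -> φ))) -> (((!χ || (φ || φ)) || ((χ || χ) || φ)) -> ((((ψ || ψ) || (φ && χ)) || !(χ || φ)) -> (((ψ -> χ) && (χ || ψ)) -> χ)))) -> (((ψ || χ) && ((ψ -> χ) && !ψ)) && ((!ψ && ((φ || χ) -> (χ || ψ))) -> ((ψ || (χ || φ)) || (!φ || (ψ -> χ))))) = 1 -> 5/8 = 5/8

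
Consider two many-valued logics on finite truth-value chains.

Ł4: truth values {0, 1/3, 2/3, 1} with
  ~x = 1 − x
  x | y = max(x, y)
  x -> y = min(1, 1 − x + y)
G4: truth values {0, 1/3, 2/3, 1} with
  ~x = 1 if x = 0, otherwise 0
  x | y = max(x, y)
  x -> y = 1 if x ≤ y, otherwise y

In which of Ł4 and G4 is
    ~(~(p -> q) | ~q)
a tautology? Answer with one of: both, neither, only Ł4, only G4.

neither

In Ł4: at p = 0, q = 0 the value is 0 — not a tautology.
In G4: at p = 0, q = 0 the value is 0 — not a tautology.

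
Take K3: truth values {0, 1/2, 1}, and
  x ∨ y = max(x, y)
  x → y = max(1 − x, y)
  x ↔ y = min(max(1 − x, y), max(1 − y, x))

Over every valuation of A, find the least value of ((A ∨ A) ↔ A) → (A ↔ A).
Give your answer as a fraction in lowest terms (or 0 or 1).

Take A = 1/2:
A ∨ A = 1/2 ∨ 1/2 = 1/2
(A ∨ A) ↔ A = 1/2 ↔ 1/2 = 1/2
A ↔ A = 1/2 ↔ 1/2 = 1/2
((A ∨ A) ↔ A) → (A ↔ A) = 1/2 → 1/2 = 1/2
No assignment yields a value below 1/2, so this is the minimum.

1/2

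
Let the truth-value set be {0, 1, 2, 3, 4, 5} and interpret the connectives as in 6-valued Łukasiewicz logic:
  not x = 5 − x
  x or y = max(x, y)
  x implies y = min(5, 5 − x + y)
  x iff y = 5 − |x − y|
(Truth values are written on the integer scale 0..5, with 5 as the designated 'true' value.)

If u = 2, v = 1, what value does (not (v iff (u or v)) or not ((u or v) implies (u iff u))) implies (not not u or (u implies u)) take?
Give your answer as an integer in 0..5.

5

u or v = 2 or 1 = 2
v iff (u or v) = 1 iff 2 = 4
not (v iff (u or v)) = not 4 = 1
u or v = 2 or 1 = 2
u iff u = 2 iff 2 = 5
(u or v) implies (u iff u) = 2 implies 5 = 5
not ((u or v) implies (u iff u)) = not 5 = 0
not (v iff (u or v)) or not ((u or v) implies (u iff u)) = 1 or 0 = 1
not u = not 2 = 3
not not u = not 3 = 2
u implies u = 2 implies 2 = 5
not not u or (u implies u) = 2 or 5 = 5
(not (v iff (u or v)) or not ((u or v) implies (u iff u))) implies (not not u or (u implies u)) = 1 implies 5 = 5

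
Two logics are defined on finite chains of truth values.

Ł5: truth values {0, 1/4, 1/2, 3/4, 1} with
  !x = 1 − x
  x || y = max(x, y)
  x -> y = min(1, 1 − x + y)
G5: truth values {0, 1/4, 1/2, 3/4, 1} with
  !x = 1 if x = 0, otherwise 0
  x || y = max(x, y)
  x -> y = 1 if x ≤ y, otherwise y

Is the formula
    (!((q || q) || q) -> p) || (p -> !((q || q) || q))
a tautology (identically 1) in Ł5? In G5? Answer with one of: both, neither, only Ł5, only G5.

In Ł5: every assignment gives 1 — tautology.
In G5: every assignment gives 1 — tautology.

both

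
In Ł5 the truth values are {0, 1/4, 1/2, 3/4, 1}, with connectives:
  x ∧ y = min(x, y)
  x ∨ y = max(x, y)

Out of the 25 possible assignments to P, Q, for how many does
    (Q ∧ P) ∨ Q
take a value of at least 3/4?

10

value 1: 5 assignments (counts)
value 3/4: 5 assignments (counts)
value 1/2: 5 assignments
value 1/4: 5 assignments
value 0: 5 assignments
So 10 of the 25 assignments meet the threshold.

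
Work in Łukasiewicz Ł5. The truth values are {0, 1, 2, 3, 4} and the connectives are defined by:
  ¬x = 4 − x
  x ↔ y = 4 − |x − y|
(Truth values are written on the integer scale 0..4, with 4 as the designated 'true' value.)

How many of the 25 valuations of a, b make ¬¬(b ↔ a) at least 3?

value 4: 5 assignments (counts)
value 3: 8 assignments (counts)
value 2: 6 assignments
value 1: 4 assignments
value 0: 2 assignments
So 13 of the 25 assignments meet the threshold.

13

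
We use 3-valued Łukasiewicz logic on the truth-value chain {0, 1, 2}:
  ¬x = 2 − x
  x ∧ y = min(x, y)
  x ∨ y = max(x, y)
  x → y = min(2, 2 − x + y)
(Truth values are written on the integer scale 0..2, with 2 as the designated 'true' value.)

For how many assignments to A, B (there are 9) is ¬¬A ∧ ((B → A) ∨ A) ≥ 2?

3

A = 0, B = 0 ↦ 0  <
A = 0, B = 1 ↦ 0  <
A = 0, B = 2 ↦ 0  <
A = 1, B = 0 ↦ 1  <
A = 1, B = 1 ↦ 1  <
A = 1, B = 2 ↦ 1  <
A = 2, B = 0 ↦ 2  ≥
A = 2, B = 1 ↦ 2  ≥
A = 2, B = 2 ↦ 2  ≥
So 3 of the 9 assignments meet the threshold.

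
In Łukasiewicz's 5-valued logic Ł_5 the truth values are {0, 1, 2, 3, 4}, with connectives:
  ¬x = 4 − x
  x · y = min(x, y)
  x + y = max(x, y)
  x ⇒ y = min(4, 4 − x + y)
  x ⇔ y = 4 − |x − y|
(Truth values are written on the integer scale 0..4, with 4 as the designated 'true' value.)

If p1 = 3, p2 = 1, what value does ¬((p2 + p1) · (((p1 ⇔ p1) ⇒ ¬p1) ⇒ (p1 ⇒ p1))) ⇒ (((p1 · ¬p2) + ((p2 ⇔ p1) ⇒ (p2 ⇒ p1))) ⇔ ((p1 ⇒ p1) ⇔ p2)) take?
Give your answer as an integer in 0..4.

p2 + p1 = 1 + 3 = 3
p1 ⇔ p1 = 3 ⇔ 3 = 4
¬p1 = ¬3 = 1
(p1 ⇔ p1) ⇒ ¬p1 = 4 ⇒ 1 = 1
p1 ⇒ p1 = 3 ⇒ 3 = 4
((p1 ⇔ p1) ⇒ ¬p1) ⇒ (p1 ⇒ p1) = 1 ⇒ 4 = 4
(p2 + p1) · (((p1 ⇔ p1) ⇒ ¬p1) ⇒ (p1 ⇒ p1)) = 3 · 4 = 3
¬((p2 + p1) · (((p1 ⇔ p1) ⇒ ¬p1) ⇒ (p1 ⇒ p1))) = ¬3 = 1
¬p2 = ¬1 = 3
p1 · ¬p2 = 3 · 3 = 3
p2 ⇔ p1 = 1 ⇔ 3 = 2
p2 ⇒ p1 = 1 ⇒ 3 = 4
(p2 ⇔ p1) ⇒ (p2 ⇒ p1) = 2 ⇒ 4 = 4
(p1 · ¬p2) + ((p2 ⇔ p1) ⇒ (p2 ⇒ p1)) = 3 + 4 = 4
p1 ⇒ p1 = 3 ⇒ 3 = 4
(p1 ⇒ p1) ⇔ p2 = 4 ⇔ 1 = 1
((p1 · ¬p2) + ((p2 ⇔ p1) ⇒ (p2 ⇒ p1))) ⇔ ((p1 ⇒ p1) ⇔ p2) = 4 ⇔ 1 = 1
¬((p2 + p1) · (((p1 ⇔ p1) ⇒ ¬p1) ⇒ (p1 ⇒ p1))) ⇒ (((p1 · ¬p2) + ((p2 ⇔ p1) ⇒ (p2 ⇒ p1))) ⇔ ((p1 ⇒ p1) ⇔ p2)) = 1 ⇒ 1 = 4

4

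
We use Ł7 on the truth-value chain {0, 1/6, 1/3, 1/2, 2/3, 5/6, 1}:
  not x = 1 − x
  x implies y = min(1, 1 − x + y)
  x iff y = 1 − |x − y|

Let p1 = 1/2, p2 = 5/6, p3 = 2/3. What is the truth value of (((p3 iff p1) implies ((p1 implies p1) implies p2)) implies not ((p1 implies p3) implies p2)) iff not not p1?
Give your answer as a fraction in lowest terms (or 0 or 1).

2/3

p3 iff p1 = 2/3 iff 1/2 = 5/6
p1 implies p1 = 1/2 implies 1/2 = 1
(p1 implies p1) implies p2 = 1 implies 5/6 = 5/6
(p3 iff p1) implies ((p1 implies p1) implies p2) = 5/6 implies 5/6 = 1
p1 implies p3 = 1/2 implies 2/3 = 1
(p1 implies p3) implies p2 = 1 implies 5/6 = 5/6
not ((p1 implies p3) implies p2) = not 5/6 = 1/6
((p3 iff p1) implies ((p1 implies p1) implies p2)) implies not ((p1 implies p3) implies p2) = 1 implies 1/6 = 1/6
not p1 = not 1/2 = 1/2
not not p1 = not 1/2 = 1/2
(((p3 iff p1) implies ((p1 implies p1) implies p2)) implies not ((p1 implies p3) implies p2)) iff not not p1 = 1/6 iff 1/2 = 2/3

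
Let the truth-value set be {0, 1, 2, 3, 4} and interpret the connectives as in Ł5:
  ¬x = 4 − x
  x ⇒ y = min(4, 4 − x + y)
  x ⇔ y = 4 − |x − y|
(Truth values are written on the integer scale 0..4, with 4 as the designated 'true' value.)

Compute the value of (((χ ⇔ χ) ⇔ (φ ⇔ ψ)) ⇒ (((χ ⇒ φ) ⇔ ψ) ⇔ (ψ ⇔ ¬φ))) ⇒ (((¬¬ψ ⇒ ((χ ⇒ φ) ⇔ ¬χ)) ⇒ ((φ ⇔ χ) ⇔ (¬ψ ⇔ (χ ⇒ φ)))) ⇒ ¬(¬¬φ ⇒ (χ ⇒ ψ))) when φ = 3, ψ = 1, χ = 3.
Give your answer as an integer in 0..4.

3

χ ⇔ χ = 3 ⇔ 3 = 4
φ ⇔ ψ = 3 ⇔ 1 = 2
(χ ⇔ χ) ⇔ (φ ⇔ ψ) = 4 ⇔ 2 = 2
χ ⇒ φ = 3 ⇒ 3 = 4
(χ ⇒ φ) ⇔ ψ = 4 ⇔ 1 = 1
¬φ = ¬3 = 1
ψ ⇔ ¬φ = 1 ⇔ 1 = 4
((χ ⇒ φ) ⇔ ψ) ⇔ (ψ ⇔ ¬φ) = 1 ⇔ 4 = 1
((χ ⇔ χ) ⇔ (φ ⇔ ψ)) ⇒ (((χ ⇒ φ) ⇔ ψ) ⇔ (ψ ⇔ ¬φ)) = 2 ⇒ 1 = 3
¬ψ = ¬1 = 3
¬¬ψ = ¬3 = 1
χ ⇒ φ = 3 ⇒ 3 = 4
¬χ = ¬3 = 1
(χ ⇒ φ) ⇔ ¬χ = 4 ⇔ 1 = 1
¬¬ψ ⇒ ((χ ⇒ φ) ⇔ ¬χ) = 1 ⇒ 1 = 4
φ ⇔ χ = 3 ⇔ 3 = 4
¬ψ = ¬1 = 3
χ ⇒ φ = 3 ⇒ 3 = 4
¬ψ ⇔ (χ ⇒ φ) = 3 ⇔ 4 = 3
(φ ⇔ χ) ⇔ (¬ψ ⇔ (χ ⇒ φ)) = 4 ⇔ 3 = 3
(¬¬ψ ⇒ ((χ ⇒ φ) ⇔ ¬χ)) ⇒ ((φ ⇔ χ) ⇔ (¬ψ ⇔ (χ ⇒ φ))) = 4 ⇒ 3 = 3
¬φ = ¬3 = 1
¬¬φ = ¬1 = 3
χ ⇒ ψ = 3 ⇒ 1 = 2
¬¬φ ⇒ (χ ⇒ ψ) = 3 ⇒ 2 = 3
¬(¬¬φ ⇒ (χ ⇒ ψ)) = ¬3 = 1
((¬¬ψ ⇒ ((χ ⇒ φ) ⇔ ¬χ)) ⇒ ((φ ⇔ χ) ⇔ (¬ψ ⇔ (χ ⇒ φ)))) ⇒ ¬(¬¬φ ⇒ (χ ⇒ ψ)) = 3 ⇒ 1 = 2
(((χ ⇔ χ) ⇔ (φ ⇔ ψ)) ⇒ (((χ ⇒ φ) ⇔ ψ) ⇔ (ψ ⇔ ¬φ))) ⇒ (((¬¬ψ ⇒ ((χ ⇒ φ) ⇔ ¬χ)) ⇒ ((φ ⇔ χ) ⇔ (¬ψ ⇔ (χ ⇒ φ)))) ⇒ ¬(¬¬φ ⇒ (χ ⇒ ψ))) = 3 ⇒ 2 = 3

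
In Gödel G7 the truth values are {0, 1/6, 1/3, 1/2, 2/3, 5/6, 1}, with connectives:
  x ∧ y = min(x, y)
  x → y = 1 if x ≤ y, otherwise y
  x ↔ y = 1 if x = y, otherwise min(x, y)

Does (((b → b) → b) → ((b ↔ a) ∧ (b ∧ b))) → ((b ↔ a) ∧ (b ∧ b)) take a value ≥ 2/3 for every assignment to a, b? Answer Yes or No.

No

Counterexample: take a = 0, b = 0.
b → b = 0 → 0 = 1
(b → b) → b = 1 → 0 = 0
b ↔ a = 0 ↔ 0 = 1
b ∧ b = 0 ∧ 0 = 0
(b ↔ a) ∧ (b ∧ b) = 1 ∧ 0 = 0
((b → b) → b) → ((b ↔ a) ∧ (b ∧ b)) = 0 → 0 = 1
(((b → b) → b) → ((b ↔ a) ∧ (b ∧ b))) → ((b ↔ a) ∧ (b ∧ b)) = 1 → 0 = 0
This gives 0, which is below 2/3.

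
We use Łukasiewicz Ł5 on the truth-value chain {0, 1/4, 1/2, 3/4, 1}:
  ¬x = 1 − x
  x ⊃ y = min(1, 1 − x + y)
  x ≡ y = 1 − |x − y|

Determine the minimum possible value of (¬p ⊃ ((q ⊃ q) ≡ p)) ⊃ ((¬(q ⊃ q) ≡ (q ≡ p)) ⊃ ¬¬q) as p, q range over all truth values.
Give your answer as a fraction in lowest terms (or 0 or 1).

0

Take p = 1, q = 0:
¬p = ¬1 = 0
q ⊃ q = 0 ⊃ 0 = 1
(q ⊃ q) ≡ p = 1 ≡ 1 = 1
¬p ⊃ ((q ⊃ q) ≡ p) = 0 ⊃ 1 = 1
q ⊃ q = 0 ⊃ 0 = 1
¬(q ⊃ q) = ¬1 = 0
q ≡ p = 0 ≡ 1 = 0
¬(q ⊃ q) ≡ (q ≡ p) = 0 ≡ 0 = 1
¬q = ¬0 = 1
¬¬q = ¬1 = 0
(¬(q ⊃ q) ≡ (q ≡ p)) ⊃ ¬¬q = 1 ⊃ 0 = 0
(¬p ⊃ ((q ⊃ q) ≡ p)) ⊃ ((¬(q ⊃ q) ≡ (q ≡ p)) ⊃ ¬¬q) = 1 ⊃ 0 = 0
No assignment yields a value below 0, so this is the minimum.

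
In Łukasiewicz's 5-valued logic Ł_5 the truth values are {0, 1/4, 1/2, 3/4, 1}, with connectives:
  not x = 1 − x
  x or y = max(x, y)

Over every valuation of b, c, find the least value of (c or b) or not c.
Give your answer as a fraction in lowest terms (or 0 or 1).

1/2

Take b = 0, c = 1/2:
c or b = 1/2 or 0 = 1/2
not c = not 1/2 = 1/2
(c or b) or not c = 1/2 or 1/2 = 1/2
No assignment yields a value below 1/2, so this is the minimum.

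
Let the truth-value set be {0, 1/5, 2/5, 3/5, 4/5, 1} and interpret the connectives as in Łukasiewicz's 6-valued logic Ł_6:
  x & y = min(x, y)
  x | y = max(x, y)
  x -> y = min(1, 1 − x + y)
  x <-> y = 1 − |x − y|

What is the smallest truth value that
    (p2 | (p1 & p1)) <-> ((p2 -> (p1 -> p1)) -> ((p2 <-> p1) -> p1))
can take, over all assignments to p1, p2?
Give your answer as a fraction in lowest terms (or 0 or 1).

3/5

Take p1 = 2/5, p2 = 0:
p1 & p1 = 2/5 & 2/5 = 2/5
p2 | (p1 & p1) = 0 | 2/5 = 2/5
p1 -> p1 = 2/5 -> 2/5 = 1
p2 -> (p1 -> p1) = 0 -> 1 = 1
p2 <-> p1 = 0 <-> 2/5 = 3/5
(p2 <-> p1) -> p1 = 3/5 -> 2/5 = 4/5
(p2 -> (p1 -> p1)) -> ((p2 <-> p1) -> p1) = 1 -> 4/5 = 4/5
(p2 | (p1 & p1)) <-> ((p2 -> (p1 -> p1)) -> ((p2 <-> p1) -> p1)) = 2/5 <-> 4/5 = 3/5
No assignment yields a value below 3/5, so this is the minimum.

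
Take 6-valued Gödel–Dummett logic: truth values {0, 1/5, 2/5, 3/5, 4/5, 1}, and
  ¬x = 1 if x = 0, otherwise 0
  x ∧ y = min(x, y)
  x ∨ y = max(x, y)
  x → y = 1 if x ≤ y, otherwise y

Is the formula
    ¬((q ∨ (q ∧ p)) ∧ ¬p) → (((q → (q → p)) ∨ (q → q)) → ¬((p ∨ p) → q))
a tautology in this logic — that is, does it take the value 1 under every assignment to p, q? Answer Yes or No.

Counterexample: take p = 0, q = 0.
q ∧ p = 0 ∧ 0 = 0
q ∨ (q ∧ p) = 0 ∨ 0 = 0
¬p = ¬0 = 1
(q ∨ (q ∧ p)) ∧ ¬p = 0 ∧ 1 = 0
¬((q ∨ (q ∧ p)) ∧ ¬p) = ¬0 = 1
q → p = 0 → 0 = 1
q → (q → p) = 0 → 1 = 1
q → q = 0 → 0 = 1
(q → (q → p)) ∨ (q → q) = 1 ∨ 1 = 1
p ∨ p = 0 ∨ 0 = 0
(p ∨ p) → q = 0 → 0 = 1
¬((p ∨ p) → q) = ¬1 = 0
((q → (q → p)) ∨ (q → q)) → ¬((p ∨ p) → q) = 1 → 0 = 0
¬((q ∨ (q ∧ p)) ∧ ¬p) → (((q → (q → p)) ∨ (q → q)) → ¬((p ∨ p) → q)) = 1 → 0 = 0
This gives 0 ≠ 1.

No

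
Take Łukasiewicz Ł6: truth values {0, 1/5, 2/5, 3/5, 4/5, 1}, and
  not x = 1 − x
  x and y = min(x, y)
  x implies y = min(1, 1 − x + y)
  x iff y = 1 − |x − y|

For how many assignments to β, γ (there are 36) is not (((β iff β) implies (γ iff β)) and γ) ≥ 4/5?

value 1: 7 assignments (counts)
value 4/5: 8 assignments (counts)
value 3/5: 9 assignments
value 2/5: 7 assignments
value 1/5: 4 assignments
value 0: 1 assignment
So 15 of the 36 assignments meet the threshold.

15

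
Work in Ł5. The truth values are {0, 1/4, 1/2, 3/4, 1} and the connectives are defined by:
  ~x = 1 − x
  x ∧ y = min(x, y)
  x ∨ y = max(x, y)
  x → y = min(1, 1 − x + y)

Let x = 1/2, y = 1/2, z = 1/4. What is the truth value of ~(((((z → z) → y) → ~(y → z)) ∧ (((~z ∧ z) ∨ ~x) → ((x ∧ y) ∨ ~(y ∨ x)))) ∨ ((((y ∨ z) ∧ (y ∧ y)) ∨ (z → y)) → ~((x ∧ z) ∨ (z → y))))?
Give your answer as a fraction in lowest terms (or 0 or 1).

z → z = 1/4 → 1/4 = 1
(z → z) → y = 1 → 1/2 = 1/2
y → z = 1/2 → 1/4 = 3/4
~(y → z) = ~3/4 = 1/4
((z → z) → y) → ~(y → z) = 1/2 → 1/4 = 3/4
~z = ~1/4 = 3/4
~z ∧ z = 3/4 ∧ 1/4 = 1/4
~x = ~1/2 = 1/2
(~z ∧ z) ∨ ~x = 1/4 ∨ 1/2 = 1/2
x ∧ y = 1/2 ∧ 1/2 = 1/2
y ∨ x = 1/2 ∨ 1/2 = 1/2
~(y ∨ x) = ~1/2 = 1/2
(x ∧ y) ∨ ~(y ∨ x) = 1/2 ∨ 1/2 = 1/2
((~z ∧ z) ∨ ~x) → ((x ∧ y) ∨ ~(y ∨ x)) = 1/2 → 1/2 = 1
(((z → z) → y) → ~(y → z)) ∧ (((~z ∧ z) ∨ ~x) → ((x ∧ y) ∨ ~(y ∨ x))) = 3/4 ∧ 1 = 3/4
y ∨ z = 1/2 ∨ 1/4 = 1/2
y ∧ y = 1/2 ∧ 1/2 = 1/2
(y ∨ z) ∧ (y ∧ y) = 1/2 ∧ 1/2 = 1/2
z → y = 1/4 → 1/2 = 1
((y ∨ z) ∧ (y ∧ y)) ∨ (z → y) = 1/2 ∨ 1 = 1
x ∧ z = 1/2 ∧ 1/4 = 1/4
z → y = 1/4 → 1/2 = 1
(x ∧ z) ∨ (z → y) = 1/4 ∨ 1 = 1
~((x ∧ z) ∨ (z → y)) = ~1 = 0
(((y ∨ z) ∧ (y ∧ y)) ∨ (z → y)) → ~((x ∧ z) ∨ (z → y)) = 1 → 0 = 0
((((z → z) → y) → ~(y → z)) ∧ (((~z ∧ z) ∨ ~x) → ((x ∧ y) ∨ ~(y ∨ x)))) ∨ ((((y ∨ z) ∧ (y ∧ y)) ∨ (z → y)) → ~((x ∧ z) ∨ (z → y))) = 3/4 ∨ 0 = 3/4
~(((((z → z) → y) → ~(y → z)) ∧ (((~z ∧ z) ∨ ~x) → ((x ∧ y) ∨ ~(y ∨ x)))) ∨ ((((y ∨ z) ∧ (y ∧ y)) ∨ (z → y)) → ~((x ∧ z) ∨ (z → y)))) = ~3/4 = 1/4

1/4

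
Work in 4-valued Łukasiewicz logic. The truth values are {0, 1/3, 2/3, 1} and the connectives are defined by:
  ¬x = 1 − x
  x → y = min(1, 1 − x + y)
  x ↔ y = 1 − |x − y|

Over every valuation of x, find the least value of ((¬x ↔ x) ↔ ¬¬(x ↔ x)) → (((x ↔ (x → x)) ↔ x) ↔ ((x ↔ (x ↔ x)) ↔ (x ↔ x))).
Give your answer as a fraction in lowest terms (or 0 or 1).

2/3

Take x = 1/3:
¬x = ¬1/3 = 2/3
¬x ↔ x = 2/3 ↔ 1/3 = 2/3
x ↔ x = 1/3 ↔ 1/3 = 1
¬(x ↔ x) = ¬1 = 0
¬¬(x ↔ x) = ¬0 = 1
(¬x ↔ x) ↔ ¬¬(x ↔ x) = 2/3 ↔ 1 = 2/3
x → x = 1/3 → 1/3 = 1
x ↔ (x → x) = 1/3 ↔ 1 = 1/3
(x ↔ (x → x)) ↔ x = 1/3 ↔ 1/3 = 1
x ↔ x = 1/3 ↔ 1/3 = 1
x ↔ (x ↔ x) = 1/3 ↔ 1 = 1/3
x ↔ x = 1/3 ↔ 1/3 = 1
(x ↔ (x ↔ x)) ↔ (x ↔ x) = 1/3 ↔ 1 = 1/3
((x ↔ (x → x)) ↔ x) ↔ ((x ↔ (x ↔ x)) ↔ (x ↔ x)) = 1 ↔ 1/3 = 1/3
((¬x ↔ x) ↔ ¬¬(x ↔ x)) → (((x ↔ (x → x)) ↔ x) ↔ ((x ↔ (x ↔ x)) ↔ (x ↔ x))) = 2/3 → 1/3 = 2/3
No assignment yields a value below 2/3, so this is the minimum.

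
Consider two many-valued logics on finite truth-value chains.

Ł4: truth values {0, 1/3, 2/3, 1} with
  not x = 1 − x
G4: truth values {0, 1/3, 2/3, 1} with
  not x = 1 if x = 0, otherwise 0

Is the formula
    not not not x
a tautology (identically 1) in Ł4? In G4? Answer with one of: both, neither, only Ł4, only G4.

In Ł4: at x = 1/3 the value is 2/3 — not a tautology.
In G4: at x = 1/3 the value is 0 — not a tautology.

neither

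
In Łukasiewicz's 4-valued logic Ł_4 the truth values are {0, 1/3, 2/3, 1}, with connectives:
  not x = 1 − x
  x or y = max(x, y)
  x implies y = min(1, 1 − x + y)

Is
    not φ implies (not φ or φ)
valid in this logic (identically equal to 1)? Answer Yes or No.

φ = 0 ↦ 1
φ = 1/3 ↦ 1
φ = 2/3 ↦ 1
φ = 1 ↦ 1
Every assignment gives a value ≥ 1.

Yes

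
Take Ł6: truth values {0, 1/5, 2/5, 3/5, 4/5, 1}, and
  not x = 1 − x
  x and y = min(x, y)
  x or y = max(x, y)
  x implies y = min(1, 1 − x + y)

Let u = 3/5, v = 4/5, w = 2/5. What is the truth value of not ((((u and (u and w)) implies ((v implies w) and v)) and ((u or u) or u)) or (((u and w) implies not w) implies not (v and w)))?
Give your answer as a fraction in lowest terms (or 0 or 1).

u and w = 3/5 and 2/5 = 2/5
u and (u and w) = 3/5 and 2/5 = 2/5
v implies w = 4/5 implies 2/5 = 3/5
(v implies w) and v = 3/5 and 4/5 = 3/5
(u and (u and w)) implies ((v implies w) and v) = 2/5 implies 3/5 = 1
u or u = 3/5 or 3/5 = 3/5
(u or u) or u = 3/5 or 3/5 = 3/5
((u and (u and w)) implies ((v implies w) and v)) and ((u or u) or u) = 1 and 3/5 = 3/5
u and w = 3/5 and 2/5 = 2/5
not w = not 2/5 = 3/5
(u and w) implies not w = 2/5 implies 3/5 = 1
v and w = 4/5 and 2/5 = 2/5
not (v and w) = not 2/5 = 3/5
((u and w) implies not w) implies not (v and w) = 1 implies 3/5 = 3/5
(((u and (u and w)) implies ((v implies w) and v)) and ((u or u) or u)) or (((u and w) implies not w) implies not (v and w)) = 3/5 or 3/5 = 3/5
not ((((u and (u and w)) implies ((v implies w) and v)) and ((u or u) or u)) or (((u and w) implies not w) implies not (v and w))) = not 3/5 = 2/5

2/5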